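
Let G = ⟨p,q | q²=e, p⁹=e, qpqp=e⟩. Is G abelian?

p·q = pq but q·p = p⁸q, so p·q ≠ q·p and G is not abelian.

Answer: No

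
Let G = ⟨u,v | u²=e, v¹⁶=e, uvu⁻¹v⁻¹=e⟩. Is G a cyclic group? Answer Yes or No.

|G| = 32, but the maximum element order in G is 16 < 32. No single element generates all of G, so G is not cyclic.

Answer: No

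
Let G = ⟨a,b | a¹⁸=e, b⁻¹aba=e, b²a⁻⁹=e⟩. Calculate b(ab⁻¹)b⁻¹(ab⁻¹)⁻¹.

[b, (ab⁻¹)] = b·(ab⁻¹)·b⁻¹·(ab⁻¹)⁻¹.
  b · (ab⁻¹) = a¹⁷
  (a¹⁷) · (b⁻¹) = a⁸b
  (a⁸b) · (ab) = a¹⁶

Answer: a¹⁶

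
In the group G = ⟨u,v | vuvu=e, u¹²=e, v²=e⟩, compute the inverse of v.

The order of v is 2 (smallest k with vᵏ = e), so v⁻¹ = v¹ = v.
Check: v · v → v · v = e, giving e as required.

Answer: v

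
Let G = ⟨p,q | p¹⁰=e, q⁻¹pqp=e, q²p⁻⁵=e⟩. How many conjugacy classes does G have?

The conjugacy classes (representative and size) are:
  [e] (size 1), [p] (size 2), [p⁸] (size 2), [p⁷] (size 2), [p⁴] (size 2), [p⁵] (size 1), [p⁴q] (size 5), [p²q⁻¹] (size 5).
Class equation: 1 + 2 + 2 + 2 + 2 + 1 + 5 + 5 = 20 = |G|. So G has 8 conjugacy classes.

Answer: 8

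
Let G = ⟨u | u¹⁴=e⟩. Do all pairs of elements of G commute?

G has a single generator, so G is cyclic and hence abelian.

Answer: Yes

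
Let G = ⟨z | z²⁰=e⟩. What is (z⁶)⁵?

Compute successive powers of (z⁶), reducing at each step:
  (z⁶)²: (z⁶) · z⁶ = z¹²
  (z⁶)³: (z¹²) · z⁶ = z¹⁸
  (z⁶)⁴: (z¹⁸) · z⁶ = z⁴
  (z⁶)⁵: (z⁴) · z⁶ = z¹⁰

Answer: z¹⁰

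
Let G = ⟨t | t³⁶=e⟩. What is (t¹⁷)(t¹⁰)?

Compute (t¹⁷) · (t¹⁰) by multiplying left to right and reducing via the relations at each step:
  (t¹⁷) · t¹⁰ = t²⁷

Answer: t²⁷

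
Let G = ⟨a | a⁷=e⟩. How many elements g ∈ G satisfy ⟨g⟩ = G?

G is cyclic of order 7. An element generates G iff its order is 7, and a cyclic group of order 7 has exactly φ(7) = 6 such elements.

Answer: 6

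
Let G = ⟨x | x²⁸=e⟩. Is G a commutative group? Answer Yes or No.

G has a single generator, so G is cyclic and hence abelian.

Answer: Yes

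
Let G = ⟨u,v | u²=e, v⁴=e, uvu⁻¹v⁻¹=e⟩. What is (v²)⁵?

Compute successive powers of (v²), reducing at each step:
  (v²)²: (v²) · v² = e
  (v²)³: e · v² = v²
  (v²)⁴: (v²) · v² = e
  (v²)⁵: e · v² = v²

Answer: v²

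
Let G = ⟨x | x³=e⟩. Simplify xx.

Compute x · x by multiplying left to right and reducing via the relations at each step:
  x · x = x²

Answer: x²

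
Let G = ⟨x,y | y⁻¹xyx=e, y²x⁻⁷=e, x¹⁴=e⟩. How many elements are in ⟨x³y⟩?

|⟨x³y⟩| equals the order of x³y. Compute successive powers until reaching e:
  (x³y)¹ = x³y, (x³y)² = x⁷, (x³y)³ = x³y⁻¹, (x³y)⁴ = e.
The smallest positive k with (x³y)ᵏ = e is 4, so |⟨x³y⟩| = 4.

Answer: 4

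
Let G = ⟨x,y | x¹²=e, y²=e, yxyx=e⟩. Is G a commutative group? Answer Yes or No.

x·y = xy but y·x = x¹¹y, so x·y ≠ y·x and G is not abelian.

Answer: No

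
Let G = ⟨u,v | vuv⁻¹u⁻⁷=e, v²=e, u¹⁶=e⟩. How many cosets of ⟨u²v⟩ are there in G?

First find ord(u²v) by computing successive powers:
  (u²v)¹ = u²v, (u²v)² = e.
So |⟨u²v⟩| = ord(u²v) = 2. With |G| = 32, by Lagrange [G : ⟨u²v⟩] = 32/2 = 16.

Answer: 16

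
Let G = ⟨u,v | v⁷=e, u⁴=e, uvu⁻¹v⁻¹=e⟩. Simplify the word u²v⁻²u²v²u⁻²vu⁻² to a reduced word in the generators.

Multiply left to right, reducing at each step:
  (u²) · v⁻² = u²v⁵
  (u²v⁵) · u² = v⁵
  (v⁵) · v² = e
  e · u⁻² = u²
  (u²) · v = u²v
  (u²v) · u⁻² = v

Answer: v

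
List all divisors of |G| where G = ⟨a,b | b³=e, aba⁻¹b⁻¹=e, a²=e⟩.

|G| = 6 = 2 · 3. By Lagrange's theorem the order of any subgroup divides 6; the divisors of 6 are 1, 2, 3, 6.

Answer: 1, 2, 3, 6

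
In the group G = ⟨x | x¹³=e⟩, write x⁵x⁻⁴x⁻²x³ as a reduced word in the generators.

Multiply left to right, reducing at each step:
  (x⁵) · x⁻⁴ = x
  x · x⁻² = x¹²
  (x¹²) · x³ = x²

Answer: x²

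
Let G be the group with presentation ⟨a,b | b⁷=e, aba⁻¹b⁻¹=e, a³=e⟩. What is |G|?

Enumerate words in the generators, reducing via the relations: the distinct elements are
  {a, b, e, ab, a², b², b³, b⁴, b⁵, b⁶, ab², ab³, ab⁴, ab⁵, ab⁶, a²b, a²b², a²b³, a²b⁴, a²b⁵, a²b⁶}.
No further products give new elements, so |G| = 21.

Answer: 21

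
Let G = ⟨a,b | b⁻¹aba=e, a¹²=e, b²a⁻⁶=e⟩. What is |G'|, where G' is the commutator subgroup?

G' = [G, G] is generated by all commutators. The generator-pair commutators are: [a, b] = a².
The subgroup they normally generate is {e, a², a⁴, a⁶, a⁸, a¹⁰}, of order 6.
Check: |G/G'| = 24/6 = 4 is the order of the abelianisation.

Answer: 6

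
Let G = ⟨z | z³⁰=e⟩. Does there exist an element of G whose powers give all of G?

|G| = 30. The element z has order 30 (its powers give 30 distinct elements), so ⟨z⟩ = G and G is cyclic.

Answer: Yes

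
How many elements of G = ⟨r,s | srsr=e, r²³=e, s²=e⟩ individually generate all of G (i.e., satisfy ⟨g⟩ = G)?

⟨g⟩ = G would require ord(g) = |G| = 46, but the maximum element order in G is 23 < 46. So G is not cyclic and no single element generates it: the count is 0.

Answer: 0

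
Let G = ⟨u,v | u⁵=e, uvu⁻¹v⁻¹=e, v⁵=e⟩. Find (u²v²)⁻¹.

The order of (u²v²) is 5 (smallest k with (u²v²)ᵏ = e), so (u²v²)⁻¹ = (u²v²)⁴ = u³v³.
Check: (u²v²) · (u³v³) → (u²v²) · u³ = v²;   (v²) · v³ = e, giving e as required.

Answer: u³v³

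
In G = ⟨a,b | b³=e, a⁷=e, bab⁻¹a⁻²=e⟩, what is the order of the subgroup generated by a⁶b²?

|⟨a⁶b²⟩| equals the order of a⁶b². Compute successive powers until reaching e:
  (a⁶b²)¹ = a⁶b², (a⁶b²)² = a²b, (a⁶b²)³ = e.
The smallest positive k with (a⁶b²)ᵏ = e is 3, so |⟨a⁶b²⟩| = 3.

Answer: 3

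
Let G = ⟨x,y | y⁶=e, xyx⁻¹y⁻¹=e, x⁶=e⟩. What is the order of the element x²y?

Compute successive powers until reaching e:
  (x²y)¹ = x²y, (x²y)² = x⁴y², (x²y)³ = y³, (x²y)⁴ = x²y⁴, (x²y)⁵ = x⁴y⁵, (x²y)⁶ = e.
The smallest positive k with (x²y)ᵏ = e is 6.

Answer: 6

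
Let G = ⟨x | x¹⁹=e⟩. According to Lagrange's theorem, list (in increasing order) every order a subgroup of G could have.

|G| = 19 = 19. By Lagrange's theorem the order of any subgroup divides 19; the divisors of 19 are 1, 19.

Answer: 1, 19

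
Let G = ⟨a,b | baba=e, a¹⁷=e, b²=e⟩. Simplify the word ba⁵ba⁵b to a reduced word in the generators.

Multiply left to right, reducing at each step:
  b · a⁵ = a¹²b
  (a¹²b) · b = a¹²
  (a¹²) · a⁵ = e
  e · b = b

Answer: b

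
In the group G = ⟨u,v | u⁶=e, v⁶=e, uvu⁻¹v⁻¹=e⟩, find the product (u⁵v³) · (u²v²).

Compute (u⁵v³) · (u²v²) by multiplying left to right and reducing via the relations at each step:
  (u⁵v³) · u² = uv³
  (uv³) · v² = uv⁵

Answer: uv⁵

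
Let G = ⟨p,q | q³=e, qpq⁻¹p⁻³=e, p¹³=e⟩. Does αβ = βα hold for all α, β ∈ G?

p·q = pq but q·p = p³q, so p·q ≠ q·p and G is not abelian.

Answer: No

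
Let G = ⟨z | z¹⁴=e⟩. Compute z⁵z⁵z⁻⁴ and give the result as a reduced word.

Multiply left to right, reducing at each step:
  (z⁵) · z⁵ = z¹⁰
  (z¹⁰) · z⁻⁴ = z⁶

Answer: z⁶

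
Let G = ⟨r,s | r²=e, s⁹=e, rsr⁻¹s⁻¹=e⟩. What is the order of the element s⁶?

Compute successive powers until reaching e:
  (s⁶)¹ = s⁶, (s⁶)² = s³, (s⁶)³ = e.
The smallest positive k with (s⁶)ᵏ = e is 3.

Answer: 3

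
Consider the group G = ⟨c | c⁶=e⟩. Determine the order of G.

G is generated by a single element, so G is cyclic. The relator gives c⁶ = e and no smaller power is forced to be e, so the 6 powers {c, e, c², c³, c⁴, c⁵} are distinct. Hence |G| = 6.

Answer: 6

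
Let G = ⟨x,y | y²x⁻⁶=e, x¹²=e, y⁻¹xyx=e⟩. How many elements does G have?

Enumerate words in the generators, reducing via the relations: the distinct elements are
  {e, x, y, xy, x², x³, x⁴, x⁵, x⁶, x⁷, x⁸, x⁹, x²y, x³y, x¹¹, x¹⁰, x⁴y, x⁵y, y⁻¹, xy⁻¹, x²y⁻¹, x³y⁻¹, x⁴y⁻¹, x⁵y⁻¹}.
No further products give new elements, so |G| = 24.

Answer: 24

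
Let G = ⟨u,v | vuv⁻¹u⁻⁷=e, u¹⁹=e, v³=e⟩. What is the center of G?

An element z ∈ Z(G) iff z commutes with every generator.
For example e is central: e·u = u = u·e; e·v = v = v·e.
Whereas u ∉ Z(G) since u·v = uv ≠ u⁷v = v·u.
Checking each of the 57 elements this way gives Z(G) = {e}, of order 1.

Answer: {e}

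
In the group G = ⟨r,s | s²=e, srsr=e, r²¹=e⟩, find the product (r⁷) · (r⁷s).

Compute (r⁷) · (r⁷s) by multiplying left to right and reducing via the relations at each step:
  (r⁷) · r⁷ = r¹⁴
  (r¹⁴) · s = r¹⁴s

Answer: r¹⁴s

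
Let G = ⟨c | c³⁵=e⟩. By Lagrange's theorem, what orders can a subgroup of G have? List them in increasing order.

|G| = 35 = 5 · 7. By Lagrange's theorem the order of any subgroup divides 35; the divisors of 35 are 1, 5, 7, 35.

Answer: 1, 5, 7, 35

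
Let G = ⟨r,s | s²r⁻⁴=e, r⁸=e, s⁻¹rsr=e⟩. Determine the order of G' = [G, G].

G' = [G, G] is generated by all commutators. The generator-pair commutators are: [r, s] = r².
The subgroup they normally generate is {e, r², r⁴, r⁶}, of order 4.
Check: |G/G'| = 16/4 = 4 is the order of the abelianisation.

Answer: 4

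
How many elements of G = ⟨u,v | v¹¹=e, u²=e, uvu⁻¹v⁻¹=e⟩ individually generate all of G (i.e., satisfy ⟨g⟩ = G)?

G is cyclic of order 22. An element generates G iff its order is 22, and a cyclic group of order 22 has exactly φ(22) = 10 such elements.

Answer: 10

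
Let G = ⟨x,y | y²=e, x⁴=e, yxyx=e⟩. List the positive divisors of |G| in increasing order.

|G| = 8 = 2³. By Lagrange's theorem the order of any subgroup divides 8; the divisors of 8 are 1, 2, 4, 8.

Answer: 1, 2, 4, 8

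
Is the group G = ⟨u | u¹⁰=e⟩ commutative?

G has a single generator, so G is cyclic and hence abelian.

Answer: Yes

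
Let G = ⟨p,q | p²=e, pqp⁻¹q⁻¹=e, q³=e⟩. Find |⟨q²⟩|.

|⟨q²⟩| equals the order of q². Compute successive powers until reaching e:
  (q²)¹ = q², (q²)² = q, (q²)³ = e.
The smallest positive k with (q²)ᵏ = e is 3, so |⟨q²⟩| = 3.

Answer: 3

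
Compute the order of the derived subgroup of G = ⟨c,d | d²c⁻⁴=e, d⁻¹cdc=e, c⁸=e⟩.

G' = [G, G] is generated by all commutators. The generator-pair commutators are: [c, d] = c².
The subgroup they normally generate is {e, c², c⁴, c⁶}, of order 4.
Check: |G/G'| = 16/4 = 4 is the order of the abelianisation.

Answer: 4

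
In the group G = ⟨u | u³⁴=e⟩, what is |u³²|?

Compute successive powers until reaching e:
  (u³²)¹ = u³², (u³²)² = u³⁰, (u³²)³ = u²⁸, (u³²)⁴ = u²⁶, (u³²)⁵ = u²⁴, (u³²)⁶ = u²², (u³²)⁷ = u²⁰, (u³²)⁸ = u¹⁸, (u³²)⁹ = u¹⁶, (u³²)¹⁰ = u¹⁴, (u³²)¹¹ = u¹², (u³²)¹² = u¹⁰, (u³²)¹³ = u⁸, (u³²)¹⁴ = u⁶, (u³²)¹⁵ = u⁴, (u³²)¹⁶ = u², (u³²)¹⁷ = e.
The smallest positive k with (u³²)ᵏ = e is 17.

Answer: 17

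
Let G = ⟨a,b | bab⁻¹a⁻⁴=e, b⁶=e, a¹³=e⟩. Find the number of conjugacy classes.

The conjugacy classes (representative and size) are:
  [e] (size 1), [a⁴] (size 6), [a¹¹] (size 6), [a⁷b] (size 13), [a⁸b²] (size 13), [a¹²b³] (size 13), [a⁵b⁴] (size 13), [a¹¹b⁵] (size 13).
Class equation: 1 + 6 + 6 + 13 + 13 + 13 + 13 + 13 = 78 = |G|. So G has 8 conjugacy classes.

Answer: 8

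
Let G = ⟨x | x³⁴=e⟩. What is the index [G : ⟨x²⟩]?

First find ord(x²) by computing successive powers:
  (x²)¹ = x², (x²)² = x⁴, (x²)³ = x⁶, (x²)⁴ = x⁸, (x²)⁵ = x¹⁰, (x²)⁶ = x¹², (x²)⁷ = x¹⁴, (x²)⁸ = x¹⁶, (x²)⁹ = x¹⁸, (x²)¹⁰ = x²⁰, (x²)¹¹ = x²², (x²)¹² = x²⁴, (x²)¹³ = x²⁶, (x²)¹⁴ = x²⁸, (x²)¹⁵ = x³⁰, (x²)¹⁶ = x³², (x²)¹⁷ = e.
So |⟨x²⟩| = ord(x²) = 17. With |G| = 34, by Lagrange [G : ⟨x²⟩] = 34/17 = 2.

Answer: 2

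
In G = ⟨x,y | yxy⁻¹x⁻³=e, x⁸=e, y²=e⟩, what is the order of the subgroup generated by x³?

|⟨x³⟩| equals the order of x³. Compute successive powers until reaching e:
  (x³)¹ = x³, (x³)² = x⁶, (x³)³ = x, (x³)⁴ = x⁴, (x³)⁵ = x⁷, (x³)⁶ = x², (x³)⁷ = x⁵, (x³)⁸ = e.
The smallest positive k with (x³)ᵏ = e is 8, so |⟨x³⟩| = 8.

Answer: 8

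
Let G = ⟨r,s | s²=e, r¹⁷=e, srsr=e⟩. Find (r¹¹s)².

Compute successive powers of (r¹¹s), reducing at each step:
  (r¹¹s)²: (r¹¹s) · r¹¹ = s;   s · s = e

Answer: e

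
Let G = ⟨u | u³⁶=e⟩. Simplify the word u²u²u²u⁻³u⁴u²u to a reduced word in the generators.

Multiply left to right, reducing at each step:
  (u²) · u² = u⁴
  (u⁴) · u² = u⁶
  (u⁶) · u⁻³ = u³
  (u³) · u⁴ = u⁷
  (u⁷) · u² = u⁹
  (u⁹) · u = u¹⁰

Answer: u¹⁰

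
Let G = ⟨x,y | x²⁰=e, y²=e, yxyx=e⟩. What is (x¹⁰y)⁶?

Compute successive powers of (x¹⁰y), reducing at each step:
  (x¹⁰y)²: (x¹⁰y) · x¹⁰ = y;   y · y = e
  (x¹⁰y)³: e · x¹⁰ = x¹⁰;   (x¹⁰) · y = x¹⁰y
  (x¹⁰y)⁴: (x¹⁰y) · x¹⁰ = y;   y · y = e
  (x¹⁰y)⁵: e · x¹⁰ = x¹⁰;   (x¹⁰) · y = x¹⁰y
  (x¹⁰y)⁶: (x¹⁰y) · x¹⁰ = y;   y · y = e

Answer: e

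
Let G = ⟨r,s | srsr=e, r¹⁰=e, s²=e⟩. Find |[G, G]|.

G' = [G, G] is generated by all commutators. The generator-pair commutators are: [r, s] = r².
The subgroup they normally generate is {e, r², r⁴, r⁶, r⁸}, of order 5.
Check: |G/G'| = 20/5 = 4 is the order of the abelianisation.

Answer: 5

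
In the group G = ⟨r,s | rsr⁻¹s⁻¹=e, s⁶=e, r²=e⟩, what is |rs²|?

Compute successive powers until reaching e:
  (rs²)¹ = rs², (rs²)² = s⁴, (rs²)³ = r, (rs²)⁴ = s², (rs²)⁵ = rs⁴, (rs²)⁶ = e.
The smallest positive k with (rs²)ᵏ = e is 6.

Answer: 6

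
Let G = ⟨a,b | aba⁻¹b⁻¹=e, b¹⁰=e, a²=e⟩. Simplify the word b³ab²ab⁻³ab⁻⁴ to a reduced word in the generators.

Multiply left to right, reducing at each step:
  (b³) · a = ab³
  (ab³) · b² = ab⁵
  (ab⁵) · a = b⁵
  (b⁵) · b⁻³ = b²
  (b²) · a = ab²
  (ab²) · b⁻⁴ = ab⁸

Answer: ab⁸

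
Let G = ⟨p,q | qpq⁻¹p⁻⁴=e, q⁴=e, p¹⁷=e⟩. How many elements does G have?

Enumerate words in the generators, reducing via the relations: the distinct elements are
  {e, p, q, pq, p², p³, p⁴, p⁵, p⁶, p⁷, p⁸, p⁹, q², q³, pq², pq³, p²q, p³q, p¹², p¹³, p¹¹, p¹⁰, p¹⁴, p¹⁵, p¹⁶, p⁴q, p⁵q, p⁶q, p⁷q, p⁸q, p⁹q, p²q², p²q³, p³q², p³q³, p¹²q, p¹³q, p¹¹q, p¹⁰q, p¹⁴q, p¹⁵q, p¹⁶q, p⁴q², p⁴q³, p⁵q², p⁵q³, p⁶q², p⁶q³, p⁷q², p⁷q³, p⁸q², p⁸q³, p⁹q², p⁹q³, p¹²q², p¹²q³, p¹³q², p¹³q³, p¹¹q², p¹¹q³, p¹⁰q², p¹⁰q³, p¹⁴q², p¹⁴q³, p¹⁵q², p¹⁵q³, p¹⁶q², p¹⁶q³}.
No further products give new elements, so |G| = 68.

Answer: 68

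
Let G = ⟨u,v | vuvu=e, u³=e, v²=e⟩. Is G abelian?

u·v = uv but v·u = u²v, so u·v ≠ v·u and G is not abelian.

Answer: No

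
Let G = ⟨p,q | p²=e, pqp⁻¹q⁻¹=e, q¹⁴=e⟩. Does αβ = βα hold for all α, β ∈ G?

Each pair of generators commutes: p·q = pq = q·p. Since the generators pairwise commute, every element of G commutes with every other, so G is abelian.

Answer: Yes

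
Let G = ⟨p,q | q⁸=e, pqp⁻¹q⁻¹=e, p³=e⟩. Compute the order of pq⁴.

Compute successive powers until reaching e:
  (pq⁴)¹ = pq⁴, (pq⁴)² = p², (pq⁴)³ = q⁴, (pq⁴)⁴ = p, (pq⁴)⁵ = p²q⁴, (pq⁴)⁶ = e.
The smallest positive k with (pq⁴)ᵏ = e is 6.

Answer: 6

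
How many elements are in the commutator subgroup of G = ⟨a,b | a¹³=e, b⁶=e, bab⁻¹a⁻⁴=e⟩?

G' = [G, G] is generated by all commutators. The generator-pair commutators are: [a, b] = a¹⁰.
The subgroup they normally generate is {e, a, a², a³, a⁴, a⁵, a⁶, a⁷, a⁸, a⁹, a¹⁰, a¹¹, a¹²}, of order 13.
Check: |G/G'| = 78/13 = 6 is the order of the abelianisation.

Answer: 13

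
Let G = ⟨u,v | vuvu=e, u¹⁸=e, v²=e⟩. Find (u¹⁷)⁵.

Compute successive powers of (u¹⁷), reducing at each step:
  (u¹⁷)²: (u¹⁷) · u¹⁷ = u¹⁶
  (u¹⁷)³: (u¹⁶) · u¹⁷ = u¹⁵
  (u¹⁷)⁴: (u¹⁵) · u¹⁷ = u¹⁴
  (u¹⁷)⁵: (u¹⁴) · u¹⁷ = u¹³

Answer: u¹³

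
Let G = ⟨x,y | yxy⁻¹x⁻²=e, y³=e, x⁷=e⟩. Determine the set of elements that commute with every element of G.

An element z ∈ Z(G) iff z commutes with every generator.
For example e is central: e·x = x = x·e; e·y = y = y·e.
Whereas x ∉ Z(G) since x·y = xy ≠ x²y = y·x.
Checking each of the 21 elements this way gives Z(G) = {e}, of order 1.

Answer: {e}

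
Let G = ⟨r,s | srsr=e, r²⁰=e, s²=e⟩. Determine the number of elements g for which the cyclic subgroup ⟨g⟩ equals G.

⟨g⟩ = G would require ord(g) = |G| = 40, but the maximum element order in G is 20 < 40. So G is not cyclic and no single element generates it: the count is 0.

Answer: 0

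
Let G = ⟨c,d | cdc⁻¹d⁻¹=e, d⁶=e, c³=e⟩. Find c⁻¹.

The order of c is 3 (smallest k with cᵏ = e), so c⁻¹ = c² = c².
Check: c · (c²) → c · c² = e, giving e as required.

Answer: c²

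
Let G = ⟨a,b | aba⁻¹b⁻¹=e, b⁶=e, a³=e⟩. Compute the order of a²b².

Compute successive powers until reaching e:
  (a²b²)¹ = a²b², (a²b²)² = ab⁴, (a²b²)³ = e.
The smallest positive k with (a²b²)ᵏ = e is 3.

Answer: 3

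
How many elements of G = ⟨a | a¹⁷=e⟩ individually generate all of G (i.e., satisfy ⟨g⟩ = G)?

G is cyclic of order 17. An element generates G iff its order is 17, and a cyclic group of order 17 has exactly φ(17) = 16 such elements.

Answer: 16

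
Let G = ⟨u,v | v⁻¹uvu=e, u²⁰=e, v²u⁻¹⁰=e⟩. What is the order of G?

Enumerate words in the generators, reducing via the relations: the distinct elements are
  {e, u, v, uv, u², u³, u⁴, u⁵, u⁶, u⁷, u⁸, u⁹, u²v, u³v, u¹², u¹³, u¹¹, u¹⁰, u¹⁴, u¹⁵, u¹⁶, u¹⁷, u¹⁸, u¹⁹, u⁴v, u⁵v, u⁶v, u⁷v, u⁸v, u⁹v, v⁻¹, uv⁻¹, u²v⁻¹, u³v⁻¹, u⁴v⁻¹, u⁵v⁻¹, u⁶v⁻¹, u⁷v⁻¹, u⁸v⁻¹, u⁹v⁻¹}.
No further products give new elements, so |G| = 40.

Answer: 40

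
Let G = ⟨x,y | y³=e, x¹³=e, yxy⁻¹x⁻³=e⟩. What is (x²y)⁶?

Compute successive powers of (x²y), reducing at each step:
  (x²y)²: (x²y) · x² = x⁸y;   (x⁸y) · y = x⁸y²
  (x²y)³: (x⁸y²) · x² = y²;   (y²) · y = e
  (x²y)⁴: e · x² = x²;   (x²) · y = x²y
  (x²y)⁵: (x²y) · x² = x⁸y;   (x⁸y) · y = x⁸y²
  (x²y)⁶: (x⁸y²) · x² = y²;   (y²) · y = e

Answer: e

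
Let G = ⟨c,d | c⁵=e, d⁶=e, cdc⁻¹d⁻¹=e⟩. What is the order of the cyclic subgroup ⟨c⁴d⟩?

|⟨c⁴d⟩| equals the order of c⁴d. Compute successive powers until reaching e:
  (c⁴d)¹ = c⁴d, (c⁴d)² = c³d², (c⁴d)³ = c²d³, (c⁴d)⁴ = cd⁴, (c⁴d)⁵ = d⁵, (c⁴d)⁶ = c⁴, (c⁴d)⁷ = c³d, (c⁴d)⁸ = c²d², (c⁴d)⁹ = cd³, (c⁴d)¹⁰ = d⁴, (c⁴d)¹¹ = c⁴d⁵, (c⁴d)¹² = c³, (c⁴d)¹³ = c²d, (c⁴d)¹⁴ = cd², (c⁴d)¹⁵ = d³, (c⁴d)¹⁶ = c⁴d⁴, (c⁴d)¹⁷ = c³d⁵, (c⁴d)¹⁸ = c², (c⁴d)¹⁹ = cd, (c⁴d)²⁰ = d², (c⁴d)²¹ = c⁴d³, (c⁴d)²² = c³d⁴, (c⁴d)²³ = c²d⁵, (c⁴d)²⁴ = c, (c⁴d)²⁵ = d, (c⁴d)²⁶ = c⁴d², (c⁴d)²⁷ = c³d³, (c⁴d)²⁸ = c²d⁴, (c⁴d)²⁹ = cd⁵, (c⁴d)³⁰ = e.
The smallest positive k with (c⁴d)ᵏ = e is 30, so |⟨c⁴d⟩| = 30.

Answer: 30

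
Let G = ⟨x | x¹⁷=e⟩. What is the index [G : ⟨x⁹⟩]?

First find ord(x⁹) by computing successive powers:
  (x⁹)¹ = x⁹, (x⁹)² = x, (x⁹)³ = x¹⁰, (x⁹)⁴ = x², (x⁹)⁵ = x¹¹, (x⁹)⁶ = x³, (x⁹)⁷ = x¹², (x⁹)⁸ = x⁴, (x⁹)⁹ = x¹³, (x⁹)¹⁰ = x⁵, (x⁹)¹¹ = x¹⁴, (x⁹)¹² = x⁶, (x⁹)¹³ = x¹⁵, (x⁹)¹⁴ = x⁷, (x⁹)¹⁵ = x¹⁶, (x⁹)¹⁶ = x⁸, (x⁹)¹⁷ = e.
So |⟨x⁹⟩| = ord(x⁹) = 17. With |G| = 17, by Lagrange [G : ⟨x⁹⟩] = 17/17 = 1.

Answer: 1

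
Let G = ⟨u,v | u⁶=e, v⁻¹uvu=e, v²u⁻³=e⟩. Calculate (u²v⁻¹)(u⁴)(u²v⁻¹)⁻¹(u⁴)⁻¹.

[(u²v⁻¹), (u⁴)] = (u²v⁻¹)·(u⁴)·(u²v⁻¹)⁻¹·(u⁴)⁻¹.
  (u²v⁻¹) · (u⁴) = uv
  (uv) · (u²v) = u²
  (u²) · (u²) = u⁴

Answer: u⁴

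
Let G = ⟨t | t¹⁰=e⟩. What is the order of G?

G is generated by a single element, so G is cyclic. The relator gives t¹⁰ = e and no smaller power is forced to be e, so the 10 powers {e, t, t², t³, t⁴, t⁵, t⁶, t⁷, t⁸, t⁹} are distinct. Hence |G| = 10.

Answer: 10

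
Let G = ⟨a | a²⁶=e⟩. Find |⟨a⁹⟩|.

|⟨a⁹⟩| equals the order of a⁹. Compute successive powers until reaching e:
  (a⁹)¹ = a⁹, (a⁹)² = a¹⁸, (a⁹)³ = a, (a⁹)⁴ = a¹⁰, (a⁹)⁵ = a¹⁹, (a⁹)⁶ = a², (a⁹)⁷ = a¹¹, (a⁹)⁸ = a²⁰, (a⁹)⁹ = a³, (a⁹)¹⁰ = a¹², (a⁹)¹¹ = a²¹, (a⁹)¹² = a⁴, (a⁹)¹³ = a¹³, (a⁹)¹⁴ = a²², (a⁹)¹⁵ = a⁵, (a⁹)¹⁶ = a¹⁴, (a⁹)¹⁷ = a²³, (a⁹)¹⁸ = a⁶, (a⁹)¹⁹ = a¹⁵, (a⁹)²⁰ = a²⁴, (a⁹)²¹ = a⁷, (a⁹)²² = a¹⁶, (a⁹)²³ = a²⁵, (a⁹)²⁴ = a⁸, (a⁹)²⁵ = a¹⁷, (a⁹)²⁶ = e.
The smallest positive k with (a⁹)ᵏ = e is 26, so |⟨a⁹⟩| = 26.

Answer: 26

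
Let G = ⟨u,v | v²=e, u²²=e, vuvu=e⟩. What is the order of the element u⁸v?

Compute successive powers until reaching e:
  (u⁸v)¹ = u⁸v, (u⁸v)² = e.
The smallest positive k with (u⁸v)ᵏ = e is 2.

Answer: 2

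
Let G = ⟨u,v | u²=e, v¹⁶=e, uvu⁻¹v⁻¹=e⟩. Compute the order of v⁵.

Compute successive powers until reaching e:
  (v⁵)¹ = v⁵, (v⁵)² = v¹⁰, (v⁵)³ = v¹⁵, (v⁵)⁴ = v⁴, (v⁵)⁵ = v⁹, (v⁵)⁶ = v¹⁴, (v⁵)⁷ = v³, (v⁵)⁸ = v⁸, (v⁵)⁹ = v¹³, (v⁵)¹⁰ = v², (v⁵)¹¹ = v⁷, (v⁵)¹² = v¹², (v⁵)¹³ = v, (v⁵)¹⁴ = v⁶, (v⁵)¹⁵ = v¹¹, (v⁵)¹⁶ = e.
The smallest positive k with (v⁵)ᵏ = e is 16.

Answer: 16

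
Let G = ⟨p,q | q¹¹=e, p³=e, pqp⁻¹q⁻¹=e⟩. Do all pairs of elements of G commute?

Each pair of generators commutes: p·q = pq = q·p. Since the generators pairwise commute, every element of G commutes with every other, so G is abelian.

Answer: Yes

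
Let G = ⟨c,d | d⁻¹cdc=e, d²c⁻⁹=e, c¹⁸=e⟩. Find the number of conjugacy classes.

The conjugacy classes (representative and size) are:
  [e] (size 1), [c¹⁷] (size 2), [c¹⁶] (size 2), [c³] (size 2), [c¹⁴] (size 2), [c¹³] (size 2), [c¹²] (size 2), [c¹¹] (size 2), [c¹⁰] (size 2), [c⁹] (size 1), [c⁸d] (size 9), [cd] (size 9).
Class equation: 1 + 2 + 2 + 2 + 2 + 2 + 2 + 2 + 2 + 1 + 9 + 9 = 36 = |G|. So G has 12 conjugacy classes.

Answer: 12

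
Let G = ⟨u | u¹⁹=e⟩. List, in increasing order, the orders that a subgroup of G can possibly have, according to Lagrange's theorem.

|G| = 19 = 19. By Lagrange's theorem the order of any subgroup divides 19; the divisors of 19 are 1, 19.

Answer: 1, 19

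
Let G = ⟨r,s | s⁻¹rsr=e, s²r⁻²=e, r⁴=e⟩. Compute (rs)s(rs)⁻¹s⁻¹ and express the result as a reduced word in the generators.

[(rs), s] = (rs)·s·(rs)⁻¹·s⁻¹.
  (rs) · s = r³
  (r³) · (rs⁻¹) = s⁻¹
  (s⁻¹) · (s⁻¹) = r²

Answer: r²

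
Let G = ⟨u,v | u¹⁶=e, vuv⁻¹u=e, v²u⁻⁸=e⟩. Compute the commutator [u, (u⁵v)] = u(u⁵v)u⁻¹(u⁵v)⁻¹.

[u, (u⁵v)] = u·(u⁵v)·u⁻¹·(u⁵v)⁻¹.
  u · (u⁵v) = u⁶v
  (u⁶v) · (u¹⁵) = u⁷v
  (u⁷v) · (u⁵v⁻¹) = u²

Answer: u²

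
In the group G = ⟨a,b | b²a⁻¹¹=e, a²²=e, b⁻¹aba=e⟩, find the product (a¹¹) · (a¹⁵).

Compute (a¹¹) · (a¹⁵) by multiplying left to right and reducing via the relations at each step:
  (a¹¹) · a¹⁵ = a⁴

Answer: a⁴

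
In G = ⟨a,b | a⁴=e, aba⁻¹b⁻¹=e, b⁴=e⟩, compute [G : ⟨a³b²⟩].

First find ord(a³b²) by computing successive powers:
  (a³b²)¹ = a³b², (a³b²)² = a², (a³b²)³ = ab², (a³b²)⁴ = e.
So |⟨a³b²⟩| = ord(a³b²) = 4. With |G| = 16, by Lagrange [G : ⟨a³b²⟩] = 16/4 = 4.

Answer: 4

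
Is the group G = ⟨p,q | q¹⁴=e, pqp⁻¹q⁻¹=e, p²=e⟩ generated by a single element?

|G| = 28, but the maximum element order in G is 14 < 28. No single element generates all of G, so G is not cyclic.

Answer: No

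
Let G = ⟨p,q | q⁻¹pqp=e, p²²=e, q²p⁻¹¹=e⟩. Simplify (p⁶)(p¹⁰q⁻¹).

Compute (p⁶) · (p¹⁰q⁻¹) by multiplying left to right and reducing via the relations at each step:
  (p⁶) · p¹⁰ = p¹⁶
  (p¹⁶) · q⁻¹ = p⁵q

Answer: p⁵q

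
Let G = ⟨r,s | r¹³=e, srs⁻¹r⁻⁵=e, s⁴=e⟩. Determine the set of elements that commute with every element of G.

An element z ∈ Z(G) iff z commutes with every generator.
For example e is central: e·r = r = r·e; e·s = s = s·e.
Whereas r ∉ Z(G) since r·s = rs ≠ r⁵s = s·r.
Checking each of the 52 elements this way gives Z(G) = {e}, of order 1.

Answer: {e}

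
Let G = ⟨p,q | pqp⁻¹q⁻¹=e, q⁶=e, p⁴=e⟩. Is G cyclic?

|G| = 24, but the maximum element order in G is 12 < 24. No single element generates all of G, so G is not cyclic.

Answer: No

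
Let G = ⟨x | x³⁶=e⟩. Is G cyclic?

|G| = 36. The element x has order 36 (its powers give 36 distinct elements), so ⟨x⟩ = G and G is cyclic.

Answer: Yes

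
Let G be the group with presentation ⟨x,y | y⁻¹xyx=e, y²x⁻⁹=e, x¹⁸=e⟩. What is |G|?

Enumerate words in the generators, reducing via the relations: the distinct elements are
  {e, x, y, xy, x², x³, x⁴, x⁵, x⁶, x⁷, x⁸, x⁹, x²y, x³y, x¹², x¹³, x¹¹, x¹⁰, x¹⁴, x¹⁵, x¹⁶, x¹⁷, x⁴y, x⁵y, x⁶y, x⁷y, x⁸y, y⁻¹, xy⁻¹, x²y⁻¹, x³y⁻¹, x⁴y⁻¹, x⁵y⁻¹, x⁶y⁻¹, x⁷y⁻¹, x⁸y⁻¹}.
No further products give new elements, so |G| = 36.

Answer: 36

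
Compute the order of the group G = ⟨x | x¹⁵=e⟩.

G is generated by a single element, so G is cyclic. The relator gives x¹⁵ = e and no smaller power is forced to be e, so the 15 powers {e, x, x², x³, x⁴, x⁵, x⁶, x⁷, x⁸, x⁹, x¹², x¹³, x¹¹, x¹⁰, x¹⁴} are distinct. Hence |G| = 15.

Answer: 15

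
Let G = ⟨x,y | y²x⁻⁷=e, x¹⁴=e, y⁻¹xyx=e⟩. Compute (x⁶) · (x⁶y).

Compute (x⁶) · (x⁶y) by multiplying left to right and reducing via the relations at each step:
  (x⁶) · x⁶ = x¹²
  (x¹²) · y = x⁵y⁻¹

Answer: x⁵y⁻¹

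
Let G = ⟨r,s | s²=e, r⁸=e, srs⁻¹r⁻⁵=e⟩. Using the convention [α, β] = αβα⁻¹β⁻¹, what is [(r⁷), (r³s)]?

[(r⁷), (r³s)] = (r⁷)·(r³s)·(r⁷)⁻¹·(r³s)⁻¹.
  (r⁷) · (r³s) = r²s
  (r²s) · r = r⁷s
  (r⁷s) · (rs) = r⁴

Answer: r⁴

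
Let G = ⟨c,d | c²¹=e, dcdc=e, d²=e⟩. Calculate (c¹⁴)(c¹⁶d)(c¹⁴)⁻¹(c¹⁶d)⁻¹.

[(c¹⁴), (c¹⁶d)] = (c¹⁴)·(c¹⁶d)·(c¹⁴)⁻¹·(c¹⁶d)⁻¹.
  (c¹⁴) · (c¹⁶d) = c⁹d
  (c⁹d) · (c⁷) = c²d
  (c²d) · (c¹⁶d) = c⁷

Answer: c⁷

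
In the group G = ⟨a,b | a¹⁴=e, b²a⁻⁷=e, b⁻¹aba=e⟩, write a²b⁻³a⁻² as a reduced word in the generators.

Multiply left to right, reducing at each step:
  (a²) · b⁻³ = a²b
  (a²b) · a⁻² = a⁴b

Answer: a⁴b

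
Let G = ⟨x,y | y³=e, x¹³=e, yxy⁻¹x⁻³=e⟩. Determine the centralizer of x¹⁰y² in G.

⟨x¹⁰y²⟩ ⊆ C_G(x¹⁰y²) since powers of x¹⁰y² commute with x¹⁰y²; so |C_G(x¹⁰y²)| ≥ |⟨x¹⁰y²⟩| = 3.
By orbit–stabilizer, |C_G(x¹⁰y²)| = |G| / |conj. class of x¹⁰y²| = 39 / 13 = 3.
The 3 elements commuting with x¹⁰y² are {e, x⁹y, x¹⁰y²}.

Answer: {e, x⁹y, x¹⁰y²}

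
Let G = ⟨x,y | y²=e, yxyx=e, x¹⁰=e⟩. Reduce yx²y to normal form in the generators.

Multiply left to right, reducing at each step:
  y · x² = x⁸y
  (x⁸y) · y = x⁸

Answer: x⁸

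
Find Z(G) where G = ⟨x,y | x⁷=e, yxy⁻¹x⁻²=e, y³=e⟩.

An element z ∈ Z(G) iff z commutes with every generator.
For example e is central: e·x = x = x·e; e·y = y = y·e.
Whereas x ∉ Z(G) since x·y = xy ≠ x²y = y·x.
Checking each of the 21 elements this way gives Z(G) = {e}, of order 1.

Answer: {e}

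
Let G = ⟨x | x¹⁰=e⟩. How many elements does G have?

G is generated by a single element, so G is cyclic. The relator gives x¹⁰ = e and no smaller power is forced to be e, so the 10 powers {e, x, x², x³, x⁴, x⁵, x⁶, x⁷, x⁸, x⁹} are distinct. Hence |G| = 10.

Answer: 10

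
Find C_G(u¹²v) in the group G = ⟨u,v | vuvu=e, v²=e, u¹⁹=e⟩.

⟨u¹²v⟩ ⊆ C_G(u¹²v) since powers of u¹²v commute with u¹²v; so |C_G(u¹²v)| ≥ |⟨u¹²v⟩| = 2.
By orbit–stabilizer, |C_G(u¹²v)| = |G| / |conj. class of u¹²v| = 38 / 19 = 2.
The 2 elements commuting with u¹²v are {e, u¹²v}.

Answer: {e, u¹²v}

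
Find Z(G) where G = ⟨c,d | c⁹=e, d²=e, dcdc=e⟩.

An element z ∈ Z(G) iff z commutes with every generator.
For example e is central: e·c = c = c·e; e·d = d = d·e.
Whereas c ∉ Z(G) since c·d = cd ≠ c⁸d = d·c.
Checking each of the 18 elements this way gives Z(G) = {e}, of order 1.

Answer: {e}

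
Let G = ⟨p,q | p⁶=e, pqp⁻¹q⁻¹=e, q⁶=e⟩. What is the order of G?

Enumerate words in the generators, reducing via the relations: the distinct elements are
  {e, p, q, pq, p², p³, p⁴, p⁵, q², q³, q⁴, q⁵, pq², pq³, pq⁴, pq⁵, p²q, p³q, p⁴q, p⁵q, p²q², p²q³, p²q⁴, p²q⁵, p³q², p³q³, p³q⁴, p³q⁵, p⁴q², p⁴q³, p⁴q⁴, p⁴q⁵, p⁵q², p⁵q³, p⁵q⁴, p⁵q⁵}.
No further products give new elements, so |G| = 36.

Answer: 36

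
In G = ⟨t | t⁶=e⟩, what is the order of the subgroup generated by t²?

|⟨t²⟩| equals the order of t². Compute successive powers until reaching e:
  (t²)¹ = t², (t²)² = t⁴, (t²)³ = e.
The smallest positive k with (t²)ᵏ = e is 3, so |⟨t²⟩| = 3.

Answer: 3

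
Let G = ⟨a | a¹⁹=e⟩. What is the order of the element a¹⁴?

Compute successive powers until reaching e:
  (a¹⁴)¹ = a¹⁴, (a¹⁴)² = a⁹, (a¹⁴)³ = a⁴, (a¹⁴)⁴ = a¹⁸, (a¹⁴)⁵ = a¹³, (a¹⁴)⁶ = a⁸, (a¹⁴)⁷ = a³, (a¹⁴)⁸ = a¹⁷, (a¹⁴)⁹ = a¹², (a¹⁴)¹⁰ = a⁷, (a¹⁴)¹¹ = a², (a¹⁴)¹² = a¹⁶, (a¹⁴)¹³ = a¹¹, (a¹⁴)¹⁴ = a⁶, (a¹⁴)¹⁵ = a, (a¹⁴)¹⁶ = a¹⁵, (a¹⁴)¹⁷ = a¹⁰, (a¹⁴)¹⁸ = a⁵, (a¹⁴)¹⁹ = e.
The smallest positive k with (a¹⁴)ᵏ = e is 19.

Answer: 19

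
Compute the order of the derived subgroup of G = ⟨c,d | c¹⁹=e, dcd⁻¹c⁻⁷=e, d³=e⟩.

G' = [G, G] is generated by all commutators. The generator-pair commutators are: [c, d] = c¹³.
The subgroup they normally generate is {e, c, c², c³, c⁴, c⁵, c⁶, c⁷, c⁸, c⁹, c¹⁰, c¹¹, c¹², c¹³, c¹⁴, c¹⁵, c¹⁶, c¹⁷, c¹⁸}, of order 19.
Check: |G/G'| = 57/19 = 3 is the order of the abelianisation.

Answer: 19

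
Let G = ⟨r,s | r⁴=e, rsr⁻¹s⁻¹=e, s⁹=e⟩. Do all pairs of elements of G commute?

Each pair of generators commutes: r·s = rs = s·r. Since the generators pairwise commute, every element of G commutes with every other, so G is abelian.

Answer: Yes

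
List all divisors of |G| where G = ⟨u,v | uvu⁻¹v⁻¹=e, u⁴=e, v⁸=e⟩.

|G| = 32 = 2⁵. By Lagrange's theorem the order of any subgroup divides 32; the divisors of 32 are 1, 2, 4, 8, 16, 32.

Answer: 1, 2, 4, 8, 16, 32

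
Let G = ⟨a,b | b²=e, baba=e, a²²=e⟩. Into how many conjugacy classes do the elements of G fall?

The conjugacy classes (representative and size) are:
  [e] (size 1), [a] (size 2), [a²] (size 2), [a¹⁹] (size 2), [a⁴] (size 2), [a⁵] (size 2), [a⁶] (size 2), [a⁷] (size 2), [a⁸] (size 2), [a¹³] (size 2), [a¹⁰] (size 2), [a¹¹] (size 1), [a⁶b] (size 11), [ab] (size 11).
Class equation: 1 + 2 + 2 + 2 + 2 + 2 + 2 + 2 + 2 + 2 + 2 + 1 + 11 + 11 = 44 = |G|. So G has 14 conjugacy classes.

Answer: 14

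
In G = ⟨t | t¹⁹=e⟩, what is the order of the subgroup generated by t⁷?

|⟨t⁷⟩| equals the order of t⁷. Compute successive powers until reaching e:
  (t⁷)¹ = t⁷, (t⁷)² = t¹⁴, (t⁷)³ = t², (t⁷)⁴ = t⁹, (t⁷)⁵ = t¹⁶, (t⁷)⁶ = t⁴, (t⁷)⁷ = t¹¹, (t⁷)⁸ = t¹⁸, (t⁷)⁹ = t⁶, (t⁷)¹⁰ = t¹³, (t⁷)¹¹ = t, (t⁷)¹² = t⁸, (t⁷)¹³ = t¹⁵, (t⁷)¹⁴ = t³, (t⁷)¹⁵ = t¹⁰, (t⁷)¹⁶ = t¹⁷, (t⁷)¹⁷ = t⁵, (t⁷)¹⁸ = t¹², (t⁷)¹⁹ = e.
The smallest positive k with (t⁷)ᵏ = e is 19, so |⟨t⁷⟩| = 19.

Answer: 19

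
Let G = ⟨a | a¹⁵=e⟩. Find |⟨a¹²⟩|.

|⟨a¹²⟩| equals the order of a¹². Compute successive powers until reaching e:
  (a¹²)¹ = a¹², (a¹²)² = a⁹, (a¹²)³ = a⁶, (a¹²)⁴ = a³, (a¹²)⁵ = e.
The smallest positive k with (a¹²)ᵏ = e is 5, so |⟨a¹²⟩| = 5.

Answer: 5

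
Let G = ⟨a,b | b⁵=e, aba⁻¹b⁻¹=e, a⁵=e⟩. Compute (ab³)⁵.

Compute successive powers of (ab³), reducing at each step:
  (ab³)²: (ab³) · a = a²b³;   (a²b³) · b³ = a²b
  (ab³)³: (a²b) · a = a³b;   (a³b) · b³ = a³b⁴
  (ab³)⁴: (a³b⁴) · a = a⁴b⁴;   (a⁴b⁴) · b³ = a⁴b²
  (ab³)⁵: (a⁴b²) · a = b²;   (b²) · b³ = e

Answer: e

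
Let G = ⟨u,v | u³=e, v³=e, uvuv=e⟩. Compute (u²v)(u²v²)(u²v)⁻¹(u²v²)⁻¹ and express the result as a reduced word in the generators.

[(u²v), (u²v²)] = (u²v)·(u²v²)·(u²v)⁻¹·(u²v²)⁻¹.
  (u²v) · (u²v²) = vu²
  (vu²) · (v²u) = uv
  (uv) · (u²v²) = uv²u

Answer: uv²u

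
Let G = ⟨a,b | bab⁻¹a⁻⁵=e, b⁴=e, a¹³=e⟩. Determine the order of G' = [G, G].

G' = [G, G] is generated by all commutators. The generator-pair commutators are: [a, b] = a⁹.
The subgroup they normally generate is {e, a, a², a³, a⁴, a⁵, a⁶, a⁷, a⁸, a⁹, a¹⁰, a¹¹, a¹²}, of order 13.
Check: |G/G'| = 52/13 = 4 is the order of the abelianisation.

Answer: 13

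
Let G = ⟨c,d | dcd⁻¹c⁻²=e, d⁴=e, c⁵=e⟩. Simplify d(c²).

Compute d · (c²) by multiplying left to right and reducing via the relations at each step:
  d · c² = c⁴d

Answer: c⁴d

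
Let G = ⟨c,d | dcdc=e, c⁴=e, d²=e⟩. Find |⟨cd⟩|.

|⟨cd⟩| equals the order of cd. Compute successive powers until reaching e:
  (cd)¹ = cd, (cd)² = e.
The smallest positive k with (cd)ᵏ = e is 2, so |⟨cd⟩| = 2.

Answer: 2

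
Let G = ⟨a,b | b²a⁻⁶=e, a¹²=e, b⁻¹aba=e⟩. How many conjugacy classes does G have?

The conjugacy classes (representative and size) are:
  [e] (size 1), [a¹¹] (size 2), [a²] (size 2), [a⁹] (size 2), [a⁴] (size 2), [a⁵] (size 2), [a⁶] (size 1), [a²b] (size 6), [ab] (size 6).
Class equation: 1 + 2 + 2 + 2 + 2 + 2 + 1 + 6 + 6 = 24 = |G|. So G has 9 conjugacy classes.

Answer: 9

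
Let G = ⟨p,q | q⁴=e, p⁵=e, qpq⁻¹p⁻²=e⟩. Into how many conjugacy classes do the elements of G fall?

The conjugacy classes (representative and size) are:
  [e] (size 1), [p⁴] (size 4), [p²q] (size 5), [q²] (size 5), [p³q³] (size 5).
Class equation: 1 + 4 + 5 + 5 + 5 = 20 = |G|. So G has 5 conjugacy classes.

Answer: 5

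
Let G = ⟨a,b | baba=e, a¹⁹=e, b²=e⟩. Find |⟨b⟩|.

|⟨b⟩| equals the order of b. Compute successive powers until reaching e:
  b¹ = b, b² = e.
The smallest positive k with bᵏ = e is 2, so |⟨b⟩| = 2.

Answer: 2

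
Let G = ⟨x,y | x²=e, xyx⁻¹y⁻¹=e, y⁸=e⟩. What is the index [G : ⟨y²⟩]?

First find ord(y²) by computing successive powers:
  (y²)¹ = y², (y²)² = y⁴, (y²)³ = y⁶, (y²)⁴ = e.
So |⟨y²⟩| = ord(y²) = 4. With |G| = 16, by Lagrange [G : ⟨y²⟩] = 16/4 = 4.

Answer: 4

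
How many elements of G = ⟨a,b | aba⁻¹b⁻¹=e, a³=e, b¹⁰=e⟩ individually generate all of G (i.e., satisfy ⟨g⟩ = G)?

G is cyclic of order 30. An element generates G iff its order is 30, and a cyclic group of order 30 has exactly φ(30) = 8 such elements.

Answer: 8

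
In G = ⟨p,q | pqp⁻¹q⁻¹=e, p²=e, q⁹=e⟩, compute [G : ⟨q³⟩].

First find ord(q³) by computing successive powers:
  (q³)¹ = q³, (q³)² = q⁶, (q³)³ = e.
So |⟨q³⟩| = ord(q³) = 3. With |G| = 18, by Lagrange [G : ⟨q³⟩] = 18/3 = 6.

Answer: 6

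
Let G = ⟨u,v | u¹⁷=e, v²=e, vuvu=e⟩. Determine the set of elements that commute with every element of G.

An element z ∈ Z(G) iff z commutes with every generator.
For example e is central: e·u = u = u·e; e·v = v = v·e.
Whereas u ∉ Z(G) since u·v = uv ≠ u¹⁶v = v·u.
Checking each of the 34 elements this way gives Z(G) = {e}, of order 1.

Answer: {e}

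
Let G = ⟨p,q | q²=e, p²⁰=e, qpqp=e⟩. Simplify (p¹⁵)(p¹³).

Compute (p¹⁵) · (p¹³) by multiplying left to right and reducing via the relations at each step:
  (p¹⁵) · p¹³ = p⁸

Answer: p⁸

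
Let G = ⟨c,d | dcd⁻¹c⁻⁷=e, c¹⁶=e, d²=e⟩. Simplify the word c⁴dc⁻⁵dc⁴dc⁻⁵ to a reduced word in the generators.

Multiply left to right, reducing at each step:
  (c⁴) · d = c⁴d
  (c⁴d) · c⁻⁵ = cd
  (cd) · d = c
  c · c⁴ = c⁵
  (c⁵) · d = c⁵d
  (c⁵d) · c⁻⁵ = c²d

Answer: c²d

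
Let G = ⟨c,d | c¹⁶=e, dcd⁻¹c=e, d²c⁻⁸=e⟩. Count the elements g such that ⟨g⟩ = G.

⟨g⟩ = G would require ord(g) = |G| = 32, but the maximum element order in G is 16 < 32. So G is not cyclic and no single element generates it: the count is 0.

Answer: 0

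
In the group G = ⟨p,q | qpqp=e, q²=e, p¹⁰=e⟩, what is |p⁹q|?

Compute successive powers until reaching e:
  (p⁹q)¹ = p⁹q, (p⁹q)² = e.
The smallest positive k with (p⁹q)ᵏ = e is 2.

Answer: 2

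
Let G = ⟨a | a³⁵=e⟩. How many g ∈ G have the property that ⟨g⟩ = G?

G is cyclic of order 35. An element generates G iff its order is 35, and a cyclic group of order 35 has exactly φ(35) = 24 such elements.

Answer: 24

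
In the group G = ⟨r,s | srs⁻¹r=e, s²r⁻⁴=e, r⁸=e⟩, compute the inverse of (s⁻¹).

The order of (s⁻¹) is 4 (smallest k with (s⁻¹)ᵏ = e), so (s⁻¹)⁻¹ = (s⁻¹)³ = s.
Check: (s⁻¹) · s → (s⁻¹) · s = e, giving e as required.

Answer: s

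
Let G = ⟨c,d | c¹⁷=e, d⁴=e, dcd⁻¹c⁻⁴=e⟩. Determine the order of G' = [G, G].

G' = [G, G] is generated by all commutators. The generator-pair commutators are: [c, d] = c¹⁴.
The subgroup they normally generate is {e, c, c², c³, c⁴, c⁵, c⁶, c⁷, c⁸, c⁹, c¹⁰, c¹¹, c¹², c¹³, c¹⁴, c¹⁵, c¹⁶}, of order 17.
Check: |G/G'| = 68/17 = 4 is the order of the abelianisation.

Answer: 17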